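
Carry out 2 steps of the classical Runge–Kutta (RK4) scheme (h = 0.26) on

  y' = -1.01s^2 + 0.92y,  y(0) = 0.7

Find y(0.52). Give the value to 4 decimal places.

RK4: k1 = f(s_n, y_n); k2 = f(s_n + h/2, y_n + (h/2)·k1); k3 = f(s_n + h/2, y_n + (h/2)·k2); k4 = f(s_n + h, y_n + h·k3); y_{n+1} = y_n + (h/6)·(k1 + 2k2 + 2k3 + k4).
s=0.000000, y=0.700000:
  k1 = f(0.000000, 0.700000) = 0.644000
  k2 = f(0.130000, 0.783720) = 0.703953
  k3 = f(0.130000, 0.791514) = 0.711124
  k4 = f(0.260000, 0.884892) = 0.745825
  y ← 0.700000 + (0.26/6)·(k1 + 2k2 + 2k3 + k4) = 0.882866
s=0.260000, y=0.882866:
  k1 = f(0.260000, 0.882866) = 0.743961
  k2 = f(0.390000, 0.979581) = 0.747593
  k3 = f(0.390000, 0.980053) = 0.748028
  k4 = f(0.520000, 1.077353) = 0.718061
  y ← 0.882866 + (0.26/6)·(k1 + 2k2 + 2k3 + k4) = 1.075840
y(0.52) ≈ 1.0758

1.0758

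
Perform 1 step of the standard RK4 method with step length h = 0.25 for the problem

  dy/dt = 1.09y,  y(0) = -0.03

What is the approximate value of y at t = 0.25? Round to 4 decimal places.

-0.0394

RK4: k1 = f(t_n, y_n); k2 = f(t_n + h/2, y_n + (h/2)·k1); k3 = f(t_n + h/2, y_n + (h/2)·k2); k4 = f(t_n + h, y_n + h·k3); y_{n+1} = y_n + (h/6)·(k1 + 2k2 + 2k3 + k4).
t=0.000000, y=-0.030000:
  k1 = f(0.000000, -0.030000) = -0.032700
  k2 = f(0.125000, -0.034087) = -0.037155
  k3 = f(0.125000, -0.034644) = -0.037762
  k4 = f(0.250000, -0.039441) = -0.042990
  y ← -0.030000 + (0.25/6)·(k1 + 2k2 + 2k3 + k4) = -0.039397
y(0.25) ≈ -0.0394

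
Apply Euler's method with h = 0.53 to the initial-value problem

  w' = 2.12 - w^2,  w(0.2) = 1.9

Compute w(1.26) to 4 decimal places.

1.5805

Euler: w_{n+1} = w_n + h·f(x_n, w_n).
x=0.200000, w=1.900000: f=-1.490000 → w ← 1.900000 + 0.53·(-1.490000) = 1.110300
x=0.730000, w=1.110300: f=0.887234 → w ← 1.110300 + 0.53·0.887234 = 1.580534
w(1.26) ≈ 1.5805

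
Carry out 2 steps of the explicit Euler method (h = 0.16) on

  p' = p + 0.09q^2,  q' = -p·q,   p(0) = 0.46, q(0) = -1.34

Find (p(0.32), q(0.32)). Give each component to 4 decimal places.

0.6712, -1.1303

Euler on (p,q): p_{n+1} = p_n + h·p', q_{n+1} = q_n + h·q'.
0.000000: (0.460000, -1.340000); f=(0.621604, 0.616400) → (0.559457, -1.241376)
0.160000: (0.559457, -1.241376); f=(0.698148, 0.694496) → (0.671160, -1.130257)
(p(0.32), q(0.32)) ≈ (0.6712, -1.1303)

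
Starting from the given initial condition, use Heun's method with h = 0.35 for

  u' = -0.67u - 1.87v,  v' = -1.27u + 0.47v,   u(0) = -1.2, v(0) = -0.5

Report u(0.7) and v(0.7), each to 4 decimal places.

Heun on (u,v): k1 = f(t_n, state_n); k2 = f(t_n + h, state_n + h·k1); state_{n+1} = state_n + (h/2)·(k1 + k2).
0.000000: (-1.200000, -0.500000)
  k1 = (1.739000, 1.289000)
  predictor → (-0.591350, -0.048850)
  k2 = (0.487554, 0.728055)
  → (-0.810353, -0.147015)
0.350000: (-0.810353, -0.147015)
  k1 = (0.817855, 0.960051)
  predictor → (-0.524104, 0.189003)
  k2 = (-0.002285, 0.754443)
  → (-0.667628, 0.153021)
(u(0.7), v(0.7)) ≈ (-0.6676, 0.1530)

-0.6676, 0.1530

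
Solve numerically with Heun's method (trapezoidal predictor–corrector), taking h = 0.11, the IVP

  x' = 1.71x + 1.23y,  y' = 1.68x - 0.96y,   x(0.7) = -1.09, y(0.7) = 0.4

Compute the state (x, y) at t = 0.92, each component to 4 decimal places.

Heun on (x,y): k1 = f(t_n, state_n); k2 = f(t_n + h, state_n + h·k1); state_{n+1} = state_n + (h/2)·(k1 + k2).
0.700000: (-1.090000, 0.400000)
  k1 = (-1.371900, -2.215200)
  predictor → (-1.240909, 0.156328)
  k2 = (-1.929671, -2.234802)
  → (-1.271586, 0.155250)
0.810000: (-1.271586, 0.155250)
  k1 = (-1.983455, -2.285305)
  predictor → (-1.489766, -0.096134)
  k2 = (-2.665745, -2.410519)
  → (-1.527292, -0.103020)
(x(0.92), y(0.92)) ≈ (-1.5273, -0.1030)

-1.5273, -0.1030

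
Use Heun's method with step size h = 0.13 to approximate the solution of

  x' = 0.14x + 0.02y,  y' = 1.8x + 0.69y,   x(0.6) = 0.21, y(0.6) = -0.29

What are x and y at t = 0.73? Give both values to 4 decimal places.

Heun on (x,y): k1 = f(t_n, state_n); k2 = f(t_n + h, state_n + h·k1); state_{n+1} = state_n + (h/2)·(k1 + k2).
0.600000: (0.210000, -0.290000)
  k1 = (0.023600, 0.177900)
  predictor → (0.213068, -0.266873)
  k2 = (0.024492, 0.199380)
  → (0.213126, -0.265477)
(x(0.73), y(0.73)) ≈ (0.2131, -0.2655)

0.2131, -0.2655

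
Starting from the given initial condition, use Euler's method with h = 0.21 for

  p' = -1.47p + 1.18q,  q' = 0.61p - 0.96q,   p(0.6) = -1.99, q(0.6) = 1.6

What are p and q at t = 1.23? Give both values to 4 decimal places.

Euler on (p,q): p_{n+1} = p_n + h·p', q_{n+1} = q_n + h·q'.
0.600000: (-1.990000, 1.600000); f=(4.813300, -2.749900) → (-0.979207, 1.022521)
0.810000: (-0.979207, 1.022521); f=(2.646009, -1.578936) → (-0.423545, 0.690944)
1.020000: (-0.423545, 0.690944); f=(1.437926, -0.921669) → (-0.121581, 0.497394)
(p(1.23), q(1.23)) ≈ (-0.1216, 0.4974)

-0.1216, 0.4974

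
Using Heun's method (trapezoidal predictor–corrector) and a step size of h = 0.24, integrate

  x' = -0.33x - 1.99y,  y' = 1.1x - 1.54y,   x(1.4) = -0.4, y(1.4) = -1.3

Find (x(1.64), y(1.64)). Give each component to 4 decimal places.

Heun on (x,y): k1 = f(s_n, state_n); k2 = f(s_n + h, state_n + h·k1); state_{n+1} = state_n + (h/2)·(k1 + k2).
1.400000: (-0.400000, -1.300000)
  k1 = (2.719000, 1.562000)
  predictor → (0.252560, -0.925120)
  k2 = (1.757644, 1.702501)
  → (0.137197, -0.908260)
(x(1.64), y(1.64)) ≈ (0.1372, -0.9083)

0.1372, -0.9083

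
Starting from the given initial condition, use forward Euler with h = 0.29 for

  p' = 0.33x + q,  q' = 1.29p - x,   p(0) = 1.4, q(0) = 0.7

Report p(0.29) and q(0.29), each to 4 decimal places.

Euler on (p,q): p_{n+1} = p_n + h·p', q_{n+1} = q_n + h·q'.
0.000000: (1.400000, 0.700000); f=(0.700000, 1.806000) → (1.603000, 1.223740)
(p(0.29), q(0.29)) ≈ (1.6030, 1.2237)

1.6030, 1.2237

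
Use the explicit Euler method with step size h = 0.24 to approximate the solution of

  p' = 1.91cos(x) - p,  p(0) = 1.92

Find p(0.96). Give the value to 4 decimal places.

Euler: p_{n+1} = p_n + h·f(x_n, p_n).
x=0.000000, p=1.920000: f=-0.010000 → p ← 1.920000 + 0.24·(-0.010000) = 1.917600
x=0.240000, p=1.917600: f=-0.062344 → p ← 1.917600 + 0.24·(-0.062344) = 1.902637
x=0.480000, p=1.902637: f=-0.208477 → p ← 1.902637 + 0.24·(-0.208477) = 1.852603
x=0.720000, p=1.852603: f=-0.416654 → p ← 1.852603 + 0.24·(-0.416654) = 1.752606
p(0.96) ≈ 1.7526

1.7526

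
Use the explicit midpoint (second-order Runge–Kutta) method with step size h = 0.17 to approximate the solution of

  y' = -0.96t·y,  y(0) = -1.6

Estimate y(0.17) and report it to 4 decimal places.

Midpoint: k1 = f(t_n, y_n); k2 = f(t_n + h/2, y_n + (h/2)·k1); y_{n+1} = y_n + h·k2.
t=0.000000, y=-1.600000:
  k1 = f(0.000000, -1.600000) = 0.000000
  k2 = f(0.085000, -1.600000) = 0.130560
  y ← -1.600000 + 0.17·0.130560 = -1.577805
y(0.17) ≈ -1.5778

-1.5778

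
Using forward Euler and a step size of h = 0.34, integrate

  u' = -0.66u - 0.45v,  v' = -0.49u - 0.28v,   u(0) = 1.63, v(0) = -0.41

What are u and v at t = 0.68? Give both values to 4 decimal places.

1.1275, -0.8024

Euler on (u,v): u_{n+1} = u_n + h·u', v_{n+1} = v_n + h·v'.
0.000000: (1.630000, -0.410000); f=(-0.891300, -0.683900) → (1.326958, -0.642526)
0.340000: (1.326958, -0.642526); f=(-0.586656, -0.470302) → (1.127495, -0.802429)
(u(0.68), v(0.68)) ≈ (1.1275, -0.8024)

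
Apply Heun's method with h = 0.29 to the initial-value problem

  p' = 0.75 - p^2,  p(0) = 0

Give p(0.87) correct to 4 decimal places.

Heun: k1 = f(x_n, p_n); k2 = f(x_n + h, p_n + h·k1); p_{n+1} = p_n + (h/2)·(k1 + k2).
x=0.000000, p=0.000000:
  k1 = f(0.000000, 0.000000) = 0.750000
  k2 = f(0.290000, 0.217500) = 0.702694
  p ← 0.000000 + (0.29/2)·(0.750000 + 0.702694) = 0.210641
x=0.290000, p=0.210641:
  k1 = f(0.290000, 0.210641) = 0.705631
  k2 = f(0.580000, 0.415273) = 0.577548
  p ← 0.210641 + (0.29/2)·(0.705631 + 0.577548) = 0.396701
x=0.580000, p=0.396701:
  k1 = f(0.580000, 0.396701) = 0.592628
  k2 = f(0.870000, 0.568564) = 0.426735
  p ← 0.396701 + (0.29/2)·(0.592628 + 0.426735) = 0.544509
p(0.87) ≈ 0.5445

0.5445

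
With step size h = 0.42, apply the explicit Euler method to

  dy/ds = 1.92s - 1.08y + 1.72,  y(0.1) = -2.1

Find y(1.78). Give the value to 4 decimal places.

2.9127

Euler: y_{n+1} = y_n + h·f(s_n, y_n).
s=0.100000, y=-2.100000: f=4.180000 → y ← -2.100000 + 0.42·4.180000 = -0.344400
s=0.520000, y=-0.344400: f=3.090352 → y ← -0.344400 + 0.42·3.090352 = 0.953548
s=0.940000, y=0.953548: f=2.494968 → y ← 0.953548 + 0.42·2.494968 = 2.001435
s=1.360000, y=2.001435: f=2.169651 → y ← 2.001435 + 0.42·2.169651 = 2.912688
y(1.78) ≈ 2.9127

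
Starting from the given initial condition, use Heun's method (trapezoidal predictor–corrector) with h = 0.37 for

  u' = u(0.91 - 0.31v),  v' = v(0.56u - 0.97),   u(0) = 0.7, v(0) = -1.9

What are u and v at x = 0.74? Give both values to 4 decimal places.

1.9183, -1.5111

Heun on (u,v): k1 = f(x_n, state_n); k2 = f(x_n + h, state_n + h·k1); state_{n+1} = state_n + (h/2)·(k1 + k2).
0.000000: (0.700000, -1.900000)
  k1 = (1.049300, 1.098200)
  predictor → (1.088241, -1.493666)
  k2 = (1.494195, 0.538594)
  → (1.170546, -1.597193)
0.370000: (1.170546, -1.597193)
  k1 = (1.644770, 0.502308)
  predictor → (1.779111, -1.411339)
  k2 = (2.397380, -0.037122)
  → (1.918344, -1.511134)
(u(0.74), v(0.74)) ≈ (1.9183, -1.5111)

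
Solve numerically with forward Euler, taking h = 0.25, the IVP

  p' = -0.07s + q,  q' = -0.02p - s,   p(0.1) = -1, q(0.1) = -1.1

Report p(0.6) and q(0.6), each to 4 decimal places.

-1.5629, -1.2011

Euler on (p,q): p_{n+1} = p_n + h·p', q_{n+1} = q_n + h·q'.
0.100000: (-1.000000, -1.100000); f=(-1.107000, -0.080000) → (-1.276750, -1.120000)
0.350000: (-1.276750, -1.120000); f=(-1.144500, -0.324465) → (-1.562875, -1.201116)
(p(0.6), q(0.6)) ≈ (-1.5629, -1.2011)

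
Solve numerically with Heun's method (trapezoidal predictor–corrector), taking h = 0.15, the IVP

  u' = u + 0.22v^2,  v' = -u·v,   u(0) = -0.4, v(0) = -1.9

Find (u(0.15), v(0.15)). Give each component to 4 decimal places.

-0.3291, -2.0085

Heun on (u,v): k1 = f(x_n, state_n); k2 = f(x_n + h, state_n + h·k1); state_{n+1} = state_n + (h/2)·(k1 + k2).
0.000000: (-0.400000, -1.900000)
  k1 = (0.394200, -0.760000)
  predictor → (-0.340870, -2.014000)
  k2 = (0.551493, -0.686512)
  → (-0.329073, -2.008488)
(u(0.15), v(0.15)) ≈ (-0.3291, -2.0085)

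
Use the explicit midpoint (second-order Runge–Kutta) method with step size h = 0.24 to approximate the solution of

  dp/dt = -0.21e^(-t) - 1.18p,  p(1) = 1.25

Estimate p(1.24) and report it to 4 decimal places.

0.9323

Midpoint: k1 = f(t_n, p_n); k2 = f(t_n + h/2, p_n + (h/2)·k1); p_{n+1} = p_n + h·k2.
t=1.000000, p=1.250000:
  k1 = f(1.000000, 1.250000) = -1.552255
  k2 = f(1.120000, 1.063729) = -1.323719
  p ← 1.250000 + 0.24·(-1.323719) = 0.932307
p(1.24) ≈ 0.9323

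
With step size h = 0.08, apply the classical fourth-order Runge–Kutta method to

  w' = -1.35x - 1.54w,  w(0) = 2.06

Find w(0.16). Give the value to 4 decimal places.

RK4: k1 = f(x_n, w_n); k2 = f(x_n + h/2, w_n + (h/2)·k1); k3 = f(x_n + h/2, w_n + (h/2)·k2); k4 = f(x_n + h, w_n + h·k3); w_{n+1} = w_n + (h/6)·(k1 + 2k2 + 2k3 + k4).
x=0.000000, w=2.060000:
  k1 = f(0.000000, 2.060000) = -3.172400
  k2 = f(0.040000, 1.933104) = -3.030980
  k3 = f(0.040000, 1.938761) = -3.039692
  k4 = f(0.080000, 1.816825) = -2.905910
  w ← 2.060000 + (0.08/6)·(k1 + 2k2 + 2k3 + k4) = 1.817071
x=0.080000, w=1.817071:
  k1 = f(0.080000, 1.817071) = -2.906290
  k2 = f(0.120000, 1.700820) = -2.781262
  k3 = f(0.120000, 1.705821) = -2.788964
  k4 = f(0.160000, 1.593954) = -2.670689
  w ← 1.817071 + (0.08/6)·(k1 + 2k2 + 2k3 + k4) = 1.594172
w(0.16) ≈ 1.5942

1.5942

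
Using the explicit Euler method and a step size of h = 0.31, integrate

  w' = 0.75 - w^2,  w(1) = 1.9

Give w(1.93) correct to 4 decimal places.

Euler: w_{n+1} = w_n + h·f(t_n, w_n).
t=1.000000, w=1.900000: f=-2.860000 → w ← 1.900000 + 0.31·(-2.860000) = 1.013400
t=1.310000, w=1.013400: f=-0.276980 → w ← 1.013400 + 0.31·(-0.276980) = 0.927536
t=1.620000, w=0.927536: f=-0.110324 → w ← 0.927536 + 0.31·(-0.110324) = 0.893336
w(1.93) ≈ 0.8933

0.8933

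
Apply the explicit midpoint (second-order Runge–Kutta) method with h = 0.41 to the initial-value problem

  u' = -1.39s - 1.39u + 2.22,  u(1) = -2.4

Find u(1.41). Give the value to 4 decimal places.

Midpoint: k1 = f(s_n, u_n); k2 = f(s_n + h/2, u_n + (h/2)·k1); u_{n+1} = u_n + h·k2.
s=1.000000, u=-2.400000:
  k1 = f(1.000000, -2.400000) = 4.166000
  k2 = f(1.205000, -1.545970) = 2.693948
  u ← -2.400000 + 0.41·2.693948 = -1.295481
u(1.41) ≈ -1.2955

-1.2955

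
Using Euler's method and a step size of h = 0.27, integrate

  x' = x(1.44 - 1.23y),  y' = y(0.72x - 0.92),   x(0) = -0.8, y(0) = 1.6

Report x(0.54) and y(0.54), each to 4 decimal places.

-0.7354, 0.5896

Euler on (x,y): x_{n+1} = x_n + h·x', y_{n+1} = y_n + h·y'.
0.000000: (-0.800000, 1.600000); f=(0.422400, -2.393600) → (-0.685952, 0.953728)
0.270000: (-0.685952, 0.953728); f=(-0.183091, -1.348462) → (-0.735386, 0.589643)
(x(0.54), y(0.54)) ≈ (-0.7354, 0.5896)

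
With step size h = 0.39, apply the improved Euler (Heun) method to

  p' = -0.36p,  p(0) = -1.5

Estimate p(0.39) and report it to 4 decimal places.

Heun: k1 = f(x_n, p_n); k2 = f(x_n + h, p_n + h·k1); p_{n+1} = p_n + (h/2)·(k1 + k2).
x=0.000000, p=-1.500000:
  k1 = f(0.000000, -1.500000) = 0.540000
  k2 = f(0.390000, -1.289400) = 0.464184
  p ← -1.500000 + (0.39/2)·(0.540000 + 0.464184) = -1.304184
p(0.39) ≈ -1.3042

-1.3042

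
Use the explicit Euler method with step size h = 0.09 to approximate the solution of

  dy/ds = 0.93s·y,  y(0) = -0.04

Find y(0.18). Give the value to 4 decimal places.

Euler: y_{n+1} = y_n + h·f(s_n, y_n).
s=0.000000, y=-0.040000: f=0.000000 → y ← -0.040000 + 0.09·0.000000 = -0.040000
s=0.090000, y=-0.040000: f=-0.003348 → y ← -0.040000 + 0.09·(-0.003348) = -0.040301
y(0.18) ≈ -0.0403

-0.0403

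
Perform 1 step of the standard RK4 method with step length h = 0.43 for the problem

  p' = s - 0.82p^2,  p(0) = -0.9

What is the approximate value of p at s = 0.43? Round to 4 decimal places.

-1.1951

RK4: k1 = f(s_n, p_n); k2 = f(s_n + h/2, p_n + (h/2)·k1); k3 = f(s_n + h/2, p_n + (h/2)·k2); k4 = f(s_n + h, p_n + h·k3); p_{n+1} = p_n + (h/6)·(k1 + 2k2 + 2k3 + k4).
s=0.000000, p=-0.900000:
  k1 = f(0.000000, -0.900000) = -0.664200
  k2 = f(0.215000, -1.042803) = -0.676699
  k3 = f(0.215000, -1.045490) = -0.681301
  k4 = f(0.430000, -1.192959) = -0.736985
  p ← -0.900000 + (0.43/6)·(k1 + 2k2 + 2k3 + k4) = -1.195065
p(0.43) ≈ -1.1951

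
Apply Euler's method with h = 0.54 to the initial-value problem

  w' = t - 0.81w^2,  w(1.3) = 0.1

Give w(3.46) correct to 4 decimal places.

Euler: w_{n+1} = w_n + h·f(t_n, w_n).
t=1.300000, w=0.100000: f=1.291900 → w ← 0.100000 + 0.54·1.291900 = 0.797626
t=1.840000, w=0.797626: f=1.324672 → w ← 0.797626 + 0.54·1.324672 = 1.512949
t=2.380000, w=1.512949: f=0.525898 → w ← 1.512949 + 0.54·0.525898 = 1.796934
t=2.920000, w=1.796934: f=0.304533 → w ← 1.796934 + 0.54·0.304533 = 1.961382
w(3.46) ≈ 1.9614

1.9614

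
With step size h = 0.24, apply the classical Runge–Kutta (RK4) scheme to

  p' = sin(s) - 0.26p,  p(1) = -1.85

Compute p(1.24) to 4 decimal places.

RK4: k1 = f(s_n, p_n); k2 = f(s_n + h/2, p_n + (h/2)·k1); k3 = f(s_n + h/2, p_n + (h/2)·k2); k4 = f(s_n + h, p_n + h·k3); p_{n+1} = p_n + (h/6)·(k1 + 2k2 + 2k3 + k4).
s=1.000000, p=-1.850000:
  k1 = f(1.000000, -1.850000) = 1.322471
  k2 = f(1.120000, -1.691303) = 1.339839
  k3 = f(1.120000, -1.689219) = 1.339297
  k4 = f(1.240000, -1.528569) = 1.343212
  p ← -1.850000 + (0.24/6)·(k1 + 2k2 + 2k3 + k4) = -1.529042
p(1.24) ≈ -1.5290

-1.5290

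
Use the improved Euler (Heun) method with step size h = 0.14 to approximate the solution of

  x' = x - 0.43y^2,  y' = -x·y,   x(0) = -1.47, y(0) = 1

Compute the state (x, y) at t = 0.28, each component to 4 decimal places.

Heun on (x,y): k1 = f(t_n, state_n); k2 = f(t_n + h, state_n + h·k1); state_{n+1} = state_n + (h/2)·(k1 + k2).
0.000000: (-1.470000, 1.000000)
  k1 = (-1.900000, 1.470000)
  predictor → (-1.736000, 1.205800)
  k2 = (-2.361200, 2.093269)
  → (-1.768284, 1.249429)
0.140000: (-1.768284, 1.249429)
  k1 = (-2.439545, 2.209345)
  predictor → (-2.109820, 1.558737)
  k2 = (-3.154575, 3.288655)
  → (-2.159872, 1.634289)
(x(0.28), y(0.28)) ≈ (-2.1599, 1.6343)

-2.1599, 1.6343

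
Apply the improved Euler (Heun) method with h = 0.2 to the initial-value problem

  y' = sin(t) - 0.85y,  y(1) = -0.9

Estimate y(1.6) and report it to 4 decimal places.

-0.0954

Heun: k1 = f(t_n, y_n); k2 = f(t_n + h, y_n + h·k1); y_{n+1} = y_n + (h/2)·(k1 + k2).
t=1.000000, y=-0.900000:
  k1 = f(1.000000, -0.900000) = 1.606471
  k2 = f(1.200000, -0.578706) = 1.423939
  y ← -0.900000 + (0.2/2)·(1.606471 + 1.423939) = -0.596959
t=1.200000, y=-0.596959:
  k1 = f(1.200000, -0.596959) = 1.439454
  k2 = f(1.400000, -0.309068) = 1.248158
  y ← -0.596959 + (0.2/2)·(1.439454 + 1.248158) = -0.328198
t=1.400000, y=-0.328198:
  k1 = f(1.400000, -0.328198) = 1.264418
  k2 = f(1.600000, -0.075314) = 1.063591
  y ← -0.328198 + (0.2/2)·(1.264418 + 1.063591) = -0.095397
y(1.6) ≈ -0.0954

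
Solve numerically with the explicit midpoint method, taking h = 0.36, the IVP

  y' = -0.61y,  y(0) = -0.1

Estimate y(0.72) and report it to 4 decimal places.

Midpoint: k1 = f(t_n, y_n); k2 = f(t_n + h/2, y_n + (h/2)·k1); y_{n+1} = y_n + h·k2.
t=0.000000, y=-0.100000:
  k1 = f(0.000000, -0.100000) = 0.061000
  k2 = f(0.180000, -0.089020) = 0.054302
  y ← -0.100000 + 0.36·0.054302 = -0.080451
t=0.360000, y=-0.080451:
  k1 = f(0.360000, -0.080451) = 0.049075
  k2 = f(0.540000, -0.071618) = 0.043687
  y ← -0.080451 + 0.36·0.043687 = -0.064724
y(0.72) ≈ -0.0647

-0.0647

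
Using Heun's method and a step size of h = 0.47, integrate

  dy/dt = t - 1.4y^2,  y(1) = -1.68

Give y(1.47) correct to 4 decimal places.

Heun: k1 = f(t_n, y_n); k2 = f(t_n + h, y_n + h·k1); y_{n+1} = y_n + (h/2)·(k1 + k2).
t=1.000000, y=-1.680000:
  k1 = f(1.000000, -1.680000) = -2.951360
  k2 = f(1.470000, -3.067139) = -11.700280
  y ← -1.680000 + (0.47/2)·(-2.951360 + (-11.700280)) = -5.123135
y(1.47) ≈ -5.1231

-5.1231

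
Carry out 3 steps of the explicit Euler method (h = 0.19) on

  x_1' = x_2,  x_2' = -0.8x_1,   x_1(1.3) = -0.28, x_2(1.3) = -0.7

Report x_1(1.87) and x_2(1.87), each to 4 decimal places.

Euler on (x_1,x_2): x_1_{n+1} = x_1_n + h·x_1', x_2_{n+1} = x_2_n + h·x_2'.
1.300000: (-0.280000, -0.700000); f=(-0.700000, 0.224000) → (-0.413000, -0.657440)
1.490000: (-0.413000, -0.657440); f=(-0.657440, 0.330400) → (-0.537914, -0.594664)
1.680000: (-0.537914, -0.594664); f=(-0.594664, 0.430331) → (-0.650900, -0.512901)
(x_1(1.87), x_2(1.87)) ≈ (-0.6509, -0.5129)

-0.6509, -0.5129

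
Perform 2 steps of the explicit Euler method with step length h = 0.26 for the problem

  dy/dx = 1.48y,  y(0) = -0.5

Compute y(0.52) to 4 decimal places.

Euler: y_{n+1} = y_n + h·f(x_n, y_n).
x=0.000000, y=-0.500000: f=-0.740000 → y ← -0.500000 + 0.26·(-0.740000) = -0.692400
x=0.260000, y=-0.692400: f=-1.024752 → y ← -0.692400 + 0.26·(-1.024752) = -0.958836
y(0.52) ≈ -0.9588

-0.9588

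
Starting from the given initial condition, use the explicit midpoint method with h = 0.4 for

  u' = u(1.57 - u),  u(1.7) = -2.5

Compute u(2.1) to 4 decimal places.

Midpoint: k1 = f(x_n, u_n); k2 = f(x_n + h/2, u_n + (h/2)·k1); u_{n+1} = u_n + h·k2.
x=1.700000, u=-2.500000:
  k1 = f(1.700000, -2.500000) = -10.175000
  k2 = f(1.900000, -4.535000) = -27.686175
  u ← -2.500000 + 0.4·(-27.686175) = -13.574470
u(2.1) ≈ -13.5745

-13.5745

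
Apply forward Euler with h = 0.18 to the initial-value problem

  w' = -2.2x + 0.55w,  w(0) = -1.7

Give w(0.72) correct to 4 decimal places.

Euler: w_{n+1} = w_n + h·f(x_n, w_n).
x=0.000000, w=-1.700000: f=-0.935000 → w ← -1.700000 + 0.18·(-0.935000) = -1.868300
x=0.180000, w=-1.868300: f=-1.423565 → w ← -1.868300 + 0.18·(-1.423565) = -2.124542
x=0.360000, w=-2.124542: f=-1.960498 → w ← -2.124542 + 0.18·(-1.960498) = -2.477431
x=0.540000, w=-2.477431: f=-2.550587 → w ← -2.477431 + 0.18·(-2.550587) = -2.936537
w(0.72) ≈ -2.9365

-2.9365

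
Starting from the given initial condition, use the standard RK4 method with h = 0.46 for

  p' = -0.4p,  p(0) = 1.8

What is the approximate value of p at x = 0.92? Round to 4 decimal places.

RK4: k1 = f(x_n, p_n); k2 = f(x_n + h/2, p_n + (h/2)·k1); k3 = f(x_n + h/2, p_n + (h/2)·k2); k4 = f(x_n + h, p_n + h·k3); p_{n+1} = p_n + (h/6)·(k1 + 2k2 + 2k3 + k4).
x=0.000000, p=1.800000:
  k1 = f(0.000000, 1.800000) = -0.720000
  k2 = f(0.230000, 1.634400) = -0.653760
  k3 = f(0.230000, 1.649635) = -0.659854
  k4 = f(0.460000, 1.496467) = -0.598587
  p ← 1.800000 + (0.46/6)·(k1 + 2k2 + 2k3 + k4) = 1.497488
x=0.460000, p=1.497488:
  k1 = f(0.460000, 1.497488) = -0.598995
  k2 = f(0.690000, 1.359719) = -0.543887
  k3 = f(0.690000, 1.372393) = -0.548957
  k4 = f(0.920000, 1.244967) = -0.497987
  p ← 1.497488 + (0.46/6)·(k1 + 2k2 + 2k3 + k4) = 1.245816
p(0.92) ≈ 1.2458

1.2458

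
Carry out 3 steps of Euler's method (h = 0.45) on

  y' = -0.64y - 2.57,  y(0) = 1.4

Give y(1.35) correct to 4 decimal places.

Euler: y_{n+1} = y_n + h·f(s_n, y_n).
s=0.000000, y=1.400000: f=-3.466000 → y ← 1.400000 + 0.45·(-3.466000) = -0.159700
s=0.450000, y=-0.159700: f=-2.467792 → y ← -0.159700 + 0.45·(-2.467792) = -1.270206
s=0.900000, y=-1.270206: f=-1.757068 → y ← -1.270206 + 0.45·(-1.757068) = -2.060887
y(1.35) ≈ -2.0609

-2.0609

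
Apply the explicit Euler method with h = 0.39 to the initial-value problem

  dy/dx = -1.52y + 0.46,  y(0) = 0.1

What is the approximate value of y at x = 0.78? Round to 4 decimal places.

0.2690

Euler: y_{n+1} = y_n + h·f(x_n, y_n).
x=0.000000, y=0.100000: f=0.308000 → y ← 0.100000 + 0.39·0.308000 = 0.220120
x=0.390000, y=0.220120: f=0.125418 → y ← 0.220120 + 0.39·0.125418 = 0.269033
y(0.78) ≈ 0.2690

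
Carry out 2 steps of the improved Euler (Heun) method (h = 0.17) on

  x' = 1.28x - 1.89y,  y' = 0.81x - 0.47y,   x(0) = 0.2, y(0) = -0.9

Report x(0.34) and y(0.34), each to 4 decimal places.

0.9425, -0.6230

Heun on (x,y): k1 = f(s_n, state_n); k2 = f(s_n + h, state_n + h·k1); state_{n+1} = state_n + (h/2)·(k1 + k2).
0.000000: (0.200000, -0.900000)
  k1 = (1.957000, 0.585000)
  predictor → (0.532690, -0.800550)
  k2 = (2.194883, 0.807737)
  → (0.552910, -0.781617)
0.170000: (0.552910, -0.781617)
  k1 = (2.184982, 0.815217)
  predictor → (0.924357, -0.643030)
  k2 = (2.398504, 1.050953)
  → (0.942506, -0.622993)
(x(0.34), y(0.34)) ≈ (0.9425, -0.6230)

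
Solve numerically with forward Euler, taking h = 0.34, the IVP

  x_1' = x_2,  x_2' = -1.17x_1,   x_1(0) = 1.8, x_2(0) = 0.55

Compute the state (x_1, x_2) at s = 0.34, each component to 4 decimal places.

Euler on (x_1,x_2): x_1_{n+1} = x_1_n + h·x_1', x_2_{n+1} = x_2_n + h·x_2'.
0.000000: (1.800000, 0.550000); f=(0.550000, -2.106000) → (1.987000, -0.166040)
(x_1(0.34), x_2(0.34)) ≈ (1.9870, -0.1660)

1.9870, -0.1660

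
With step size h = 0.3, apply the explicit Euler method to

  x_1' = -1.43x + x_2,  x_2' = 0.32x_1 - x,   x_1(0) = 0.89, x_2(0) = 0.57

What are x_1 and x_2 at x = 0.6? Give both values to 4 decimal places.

1.1289, 0.6673

Euler on (x_1,x_2): x_1_{n+1} = x_1_n + h·x_1', x_2_{n+1} = x_2_n + h·x_2'.
0.000000: (0.890000, 0.570000); f=(0.570000, 0.284800) → (1.061000, 0.655440)
0.300000: (1.061000, 0.655440); f=(0.226440, 0.039520) → (1.128932, 0.667296)
(x_1(0.6), x_2(0.6)) ≈ (1.1289, 0.6673)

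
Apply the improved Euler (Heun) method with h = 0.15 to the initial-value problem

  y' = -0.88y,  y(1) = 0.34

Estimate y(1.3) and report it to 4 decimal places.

Heun: k1 = f(x_n, y_n); k2 = f(x_n + h, y_n + h·k1); y_{n+1} = y_n + (h/2)·(k1 + k2).
x=1.000000, y=0.340000:
  k1 = f(1.000000, 0.340000) = -0.299200
  k2 = f(1.150000, 0.295120) = -0.259706
  y ← 0.340000 + (0.15/2)·(-0.299200 + (-0.259706)) = 0.298082
x=1.150000, y=0.298082:
  k1 = f(1.150000, 0.298082) = -0.262312
  k2 = f(1.300000, 0.258735) = -0.227687
  y ← 0.298082 + (0.15/2)·(-0.262312 + (-0.227687)) = 0.261332
y(1.3) ≈ 0.2613

0.2613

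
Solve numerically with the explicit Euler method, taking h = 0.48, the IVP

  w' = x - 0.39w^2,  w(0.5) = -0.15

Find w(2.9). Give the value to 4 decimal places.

2.3741

Euler: w_{n+1} = w_n + h·f(x_n, w_n).
x=0.500000, w=-0.150000: f=0.491225 → w ← -0.150000 + 0.48·0.491225 = 0.085788
x=0.980000, w=0.085788: f=0.977130 → w ← 0.085788 + 0.48·0.977130 = 0.554810
x=1.460000, w=0.554810: f=1.339952 → w ← 0.554810 + 0.48·1.339952 = 1.197987
x=1.940000, w=1.197987: f=1.380282 → w ← 1.197987 + 0.48·1.380282 = 1.860523
x=2.420000, w=1.860523: f=1.069997 → w ← 1.860523 + 0.48·1.069997 = 2.374122
w(2.9) ≈ 2.3741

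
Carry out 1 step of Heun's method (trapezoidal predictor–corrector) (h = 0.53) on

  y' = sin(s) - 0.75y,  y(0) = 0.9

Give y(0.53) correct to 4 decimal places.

0.7473

Heun: k1 = f(s_n, y_n); k2 = f(s_n + h, y_n + h·k1); y_{n+1} = y_n + (h/2)·(k1 + k2).
s=0.000000, y=0.900000:
  k1 = f(0.000000, 0.900000) = -0.675000
  k2 = f(0.530000, 0.542250) = 0.098846
  y ← 0.900000 + (0.53/2)·(-0.675000 + 0.098846) = 0.747319
y(0.53) ≈ 0.7473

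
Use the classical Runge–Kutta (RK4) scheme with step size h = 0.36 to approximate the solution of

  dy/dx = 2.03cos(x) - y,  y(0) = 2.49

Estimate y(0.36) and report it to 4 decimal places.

2.3366

RK4: k1 = f(x_n, y_n); k2 = f(x_n + h/2, y_n + (h/2)·k1); k3 = f(x_n + h/2, y_n + (h/2)·k2); k4 = f(x_n + h, y_n + h·k3); y_{n+1} = y_n + (h/6)·(k1 + 2k2 + 2k3 + k4).
x=0.000000, y=2.490000:
  k1 = f(0.000000, 2.490000) = -0.460000
  k2 = f(0.180000, 2.407200) = -0.409997
  k3 = f(0.180000, 2.416200) = -0.418998
  k4 = f(0.360000, 2.339161) = -0.439290
  y ← 2.490000 + (0.36/6)·(k1 + 2k2 + 2k3 + k4) = 2.336563
y(0.36) ≈ 2.3366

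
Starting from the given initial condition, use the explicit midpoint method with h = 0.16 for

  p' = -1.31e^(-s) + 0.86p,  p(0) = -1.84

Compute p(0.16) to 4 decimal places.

-2.3185

Midpoint: k1 = f(s_n, p_n); k2 = f(s_n + h/2, p_n + (h/2)·k1); p_{n+1} = p_n + h·k2.
s=0.000000, p=-1.840000:
  k1 = f(0.000000, -1.840000) = -2.892400
  k2 = f(0.080000, -2.071392) = -2.990680
  p ← -1.840000 + 0.16·(-2.990680) = -2.318509
p(0.16) ≈ -2.3185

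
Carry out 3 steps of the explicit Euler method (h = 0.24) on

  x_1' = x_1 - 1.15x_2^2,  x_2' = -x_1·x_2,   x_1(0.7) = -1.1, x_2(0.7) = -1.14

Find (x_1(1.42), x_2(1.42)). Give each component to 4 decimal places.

-4.5043, -3.3610

Euler on (x_1,x_2): x_1_{n+1} = x_1_n + h·x_1', x_2_{n+1} = x_2_n + h·x_2'.
0.700000: (-1.100000, -1.140000); f=(-2.594540, -1.254000) → (-1.722690, -1.440960)
0.940000: (-1.722690, -1.440960); f=(-4.110510, -2.482327) → (-2.709212, -2.036718)
1.180000: (-2.709212, -2.036718); f=(-7.479667, -5.517902) → (-4.504332, -3.361015)
(x_1(1.42), x_2(1.42)) ≈ (-4.5043, -3.3610)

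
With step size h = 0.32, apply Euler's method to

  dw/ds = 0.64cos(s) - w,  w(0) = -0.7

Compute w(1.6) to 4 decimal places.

0.2177

Euler: w_{n+1} = w_n + h·f(s_n, w_n).
s=0.000000, w=-0.700000: f=1.340000 → w ← -0.700000 + 0.32·1.340000 = -0.271200
s=0.320000, w=-0.271200: f=0.878711 → w ← -0.271200 + 0.32·0.878711 = 0.009987
s=0.640000, w=0.009987: f=0.503354 → w ← 0.009987 + 0.32·0.503354 = 0.171061
s=0.960000, w=0.171061: f=0.195992 → w ← 0.171061 + 0.32·0.195992 = 0.233778
s=1.280000, w=0.233778: f=-0.050280 → w ← 0.233778 + 0.32·(-0.050280) = 0.217688
w(1.6) ≈ 0.2177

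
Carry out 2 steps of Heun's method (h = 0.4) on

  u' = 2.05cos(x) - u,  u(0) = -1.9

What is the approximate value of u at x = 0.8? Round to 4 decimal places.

0.0577

Heun: k1 = f(x_n, u_n); k2 = f(x_n + h, u_n + h·k1); u_{n+1} = u_n + (h/2)·(k1 + k2).
x=0.000000, u=-1.900000:
  k1 = f(0.000000, -1.900000) = 3.950000
  k2 = f(0.400000, -0.320000) = 2.208175
  u ← -1.900000 + (0.4/2)·(3.950000 + 2.208175) = -0.668365
x=0.400000, u=-0.668365:
  k1 = f(0.400000, -0.668365) = 2.556540
  k2 = f(0.800000, 0.354251) = 1.073998
  u ← -0.668365 + (0.4/2)·(2.556540 + 1.073998) = 0.057743
u(0.8) ≈ 0.0577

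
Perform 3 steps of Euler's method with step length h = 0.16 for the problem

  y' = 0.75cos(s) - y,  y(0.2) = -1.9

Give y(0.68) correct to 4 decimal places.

-0.8447

Euler: y_{n+1} = y_n + h·f(s_n, y_n).
s=0.200000, y=-1.900000: f=2.635050 → y ← -1.900000 + 0.16·2.635050 = -1.478392
s=0.360000, y=-1.478392: f=2.180315 → y ← -1.478392 + 0.16·2.180315 = -1.129542
s=0.520000, y=-1.129542: f=1.780406 → y ← -1.129542 + 0.16·1.780406 = -0.844677
y(0.68) ≈ -0.8447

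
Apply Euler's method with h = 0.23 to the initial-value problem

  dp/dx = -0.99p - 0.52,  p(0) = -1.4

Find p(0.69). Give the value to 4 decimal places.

Euler: p_{n+1} = p_n + h·f(x_n, p_n).
x=0.000000, p=-1.400000: f=0.866000 → p ← -1.400000 + 0.23·0.866000 = -1.200820
x=0.230000, p=-1.200820: f=0.668812 → p ← -1.200820 + 0.23·0.668812 = -1.046993
x=0.460000, p=-1.046993: f=0.516523 → p ← -1.046993 + 0.23·0.516523 = -0.928193
p(0.69) ≈ -0.9282

-0.9282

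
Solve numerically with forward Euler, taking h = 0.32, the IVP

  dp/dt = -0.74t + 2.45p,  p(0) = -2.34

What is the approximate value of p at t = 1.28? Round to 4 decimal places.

-24.4414

Euler: p_{n+1} = p_n + h·f(t_n, p_n).
t=0.000000, p=-2.340000: f=-5.733000 → p ← -2.340000 + 0.32·(-5.733000) = -4.174560
t=0.320000, p=-4.174560: f=-10.464472 → p ← -4.174560 + 0.32·(-10.464472) = -7.523191
t=0.640000, p=-7.523191: f=-18.905418 → p ← -7.523191 + 0.32·(-18.905418) = -13.572925
t=0.960000, p=-13.572925: f=-33.964066 → p ← -13.572925 + 0.32·(-33.964066) = -24.441426
p(1.28) ≈ -24.4414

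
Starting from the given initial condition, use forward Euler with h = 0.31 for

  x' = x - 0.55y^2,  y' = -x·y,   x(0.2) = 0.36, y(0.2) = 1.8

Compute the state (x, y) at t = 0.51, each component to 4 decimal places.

-0.0808, 1.5991

Euler on (x,y): x_{n+1} = x_n + h·x', y_{n+1} = y_n + h·y'.
0.200000: (0.360000, 1.800000); f=(-1.422000, -0.648000) → (-0.080820, 1.599120)
(x(0.51), y(0.51)) ≈ (-0.0808, 1.5991)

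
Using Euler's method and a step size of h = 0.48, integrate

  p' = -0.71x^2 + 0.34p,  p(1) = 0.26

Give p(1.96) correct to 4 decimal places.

Euler: p_{n+1} = p_n + h·f(x_n, p_n).
x=1.000000, p=0.260000: f=-0.621600 → p ← 0.260000 + 0.48·(-0.621600) = -0.038368
x=1.480000, p=-0.038368: f=-1.568229 → p ← -0.038368 + 0.48·(-1.568229) = -0.791118
p(1.96) ≈ -0.7911

-0.7911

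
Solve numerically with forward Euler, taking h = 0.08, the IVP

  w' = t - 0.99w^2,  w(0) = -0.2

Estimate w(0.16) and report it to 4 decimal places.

Euler: w_{n+1} = w_n + h·f(t_n, w_n).
t=0.000000, w=-0.200000: f=-0.039600 → w ← -0.200000 + 0.08·(-0.039600) = -0.203168
t=0.080000, w=-0.203168: f=0.039136 → w ← -0.203168 + 0.08·0.039136 = -0.200037
w(0.16) ≈ -0.2000

-0.2000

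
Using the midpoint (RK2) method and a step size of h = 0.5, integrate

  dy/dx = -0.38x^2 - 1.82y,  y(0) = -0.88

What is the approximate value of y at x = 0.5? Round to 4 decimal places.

Midpoint: k1 = f(x_n, y_n); k2 = f(x_n + h/2, y_n + (h/2)·k1); y_{n+1} = y_n + h·k2.
x=0.000000, y=-0.880000:
  k1 = f(0.000000, -0.880000) = 1.601600
  k2 = f(0.250000, -0.479600) = 0.849122
  y ← -0.880000 + 0.5·0.849122 = -0.455439
y(0.5) ≈ -0.4554

-0.4554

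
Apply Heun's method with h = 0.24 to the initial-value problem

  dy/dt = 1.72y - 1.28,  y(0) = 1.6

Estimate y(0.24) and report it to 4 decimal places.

2.0262

Heun: k1 = f(t_n, y_n); k2 = f(t_n + h, y_n + h·k1); y_{n+1} = y_n + (h/2)·(k1 + k2).
t=0.000000, y=1.600000:
  k1 = f(0.000000, 1.600000) = 1.472000
  k2 = f(0.240000, 1.953280) = 2.079642
  y ← 1.600000 + (0.24/2)·(1.472000 + 2.079642) = 2.026197
y(0.24) ≈ 2.0262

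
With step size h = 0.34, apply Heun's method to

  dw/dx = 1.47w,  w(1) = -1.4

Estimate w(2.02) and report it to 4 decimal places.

Heun: k1 = f(x_n, w_n); k2 = f(x_n + h, w_n + h·k1); w_{n+1} = w_n + (h/2)·(k1 + k2).
x=1.000000, w=-1.400000:
  k1 = f(1.000000, -1.400000) = -2.058000
  k2 = f(1.340000, -2.099720) = -3.086588
  w ← -1.400000 + (0.34/2)·(-2.058000 + (-3.086588)) = -2.274580
x=1.340000, w=-2.274580:
  k1 = f(1.340000, -2.274580) = -3.343633
  k2 = f(1.680000, -3.411415) = -5.014780
  w ← -2.274580 + (0.34/2)·(-3.343633 + (-5.014780)) = -3.695510
x=1.680000, w=-3.695510:
  k1 = f(1.680000, -3.695510) = -5.432400
  k2 = f(2.020000, -5.542526) = -8.147514
  w ← -3.695510 + (0.34/2)·(-5.432400 + (-8.147514)) = -6.004096
w(2.02) ≈ -6.0041

-6.0041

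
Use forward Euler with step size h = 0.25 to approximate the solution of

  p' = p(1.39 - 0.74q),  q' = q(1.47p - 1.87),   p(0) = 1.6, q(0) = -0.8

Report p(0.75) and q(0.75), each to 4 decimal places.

Euler on (p,q): p_{n+1} = p_n + h·p', q_{n+1} = q_n + h·q'.
0.000000: (1.600000, -0.800000); f=(3.171200, -0.385600) → (2.392800, -0.896400)
0.250000: (2.392800, -0.896400); f=(4.913222, -1.476744) → (3.621106, -1.265586)
0.500000: (3.621106, -1.265586); f=(8.424624, -4.370100) → (5.727262, -2.358111)
(p(0.75), q(0.75)) ≈ (5.7273, -2.3581)

5.7273, -2.3581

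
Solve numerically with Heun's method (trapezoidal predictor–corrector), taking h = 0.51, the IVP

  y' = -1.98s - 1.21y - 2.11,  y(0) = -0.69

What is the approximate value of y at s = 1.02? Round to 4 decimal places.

-2.1587

Heun: k1 = f(s_n, y_n); k2 = f(s_n + h, y_n + h·k1); y_{n+1} = y_n + (h/2)·(k1 + k2).
s=0.000000, y=-0.690000:
  k1 = f(0.000000, -0.690000) = -1.275100
  k2 = f(0.510000, -1.340301) = -1.498036
  y ← -0.690000 + (0.51/2)·(-1.275100 + (-1.498036)) = -1.397150
s=0.510000, y=-1.397150:
  k1 = f(0.510000, -1.397150) = -1.429249
  k2 = f(1.020000, -2.126067) = -1.557059
  y ← -1.397150 + (0.51/2)·(-1.429249 + (-1.557059)) = -2.158658
y(1.02) ≈ -2.1587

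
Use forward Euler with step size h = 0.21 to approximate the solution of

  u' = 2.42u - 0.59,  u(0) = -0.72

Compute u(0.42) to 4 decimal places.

Euler: u_{n+1} = u_n + h·f(s_n, u_n).
s=0.000000, u=-0.720000: f=-2.332400 → u ← -0.720000 + 0.21·(-2.332400) = -1.209804
s=0.210000, u=-1.209804: f=-3.517726 → u ← -1.209804 + 0.21·(-3.517726) = -1.948526
u(0.42) ≈ -1.9485

-1.9485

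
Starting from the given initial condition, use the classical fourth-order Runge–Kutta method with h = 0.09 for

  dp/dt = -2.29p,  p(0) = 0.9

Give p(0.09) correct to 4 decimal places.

0.7324

RK4: k1 = f(t_n, p_n); k2 = f(t_n + h/2, p_n + (h/2)·k1); k3 = f(t_n + h/2, p_n + (h/2)·k2); k4 = f(t_n + h, p_n + h·k3); p_{n+1} = p_n + (h/6)·(k1 + 2k2 + 2k3 + k4).
t=0.000000, p=0.900000:
  k1 = f(0.000000, 0.900000) = -2.061000
  k2 = f(0.045000, 0.807255) = -1.848614
  k3 = f(0.045000, 0.816812) = -1.870500
  k4 = f(0.090000, 0.731655) = -1.675490
  p ← 0.900000 + (0.09/6)·(k1 + 2k2 + 2k3 + k4) = 0.732379
p(0.09) ≈ 0.7324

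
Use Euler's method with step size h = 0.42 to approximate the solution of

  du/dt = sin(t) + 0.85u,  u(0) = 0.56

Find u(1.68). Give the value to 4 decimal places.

3.0386

Euler: u_{n+1} = u_n + h·f(t_n, u_n).
t=0.000000, u=0.560000: f=0.476000 → u ← 0.560000 + 0.42·0.476000 = 0.759920
t=0.420000, u=0.759920: f=1.053692 → u ← 0.759920 + 0.42·1.053692 = 1.202471
t=0.840000, u=1.202471: f=1.766743 → u ← 1.202471 + 0.42·1.766743 = 1.944503
t=1.260000, u=1.944503: f=2.604918 → u ← 1.944503 + 0.42·2.604918 = 3.038569
u(1.68) ≈ 3.0386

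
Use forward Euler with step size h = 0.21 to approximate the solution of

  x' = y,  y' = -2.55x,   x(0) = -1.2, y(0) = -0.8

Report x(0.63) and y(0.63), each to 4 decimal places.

-1.2803, 1.3254

Euler on (x,y): x_{n+1} = x_n + h·x', y_{n+1} = y_n + h·y'.
0.000000: (-1.200000, -0.800000); f=(-0.800000, 3.060000) → (-1.368000, -0.157400)
0.210000: (-1.368000, -0.157400); f=(-0.157400, 3.488400) → (-1.401054, 0.575164)
0.420000: (-1.401054, 0.575164); f=(0.575164, 3.572688) → (-1.280270, 1.325428)
(x(0.63), y(0.63)) ≈ (-1.2803, 1.3254)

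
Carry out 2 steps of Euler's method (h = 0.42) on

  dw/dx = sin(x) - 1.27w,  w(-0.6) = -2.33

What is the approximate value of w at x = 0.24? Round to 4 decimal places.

Euler: w_{n+1} = w_n + h·f(x_n, w_n).
x=-0.600000, w=-2.330000: f=2.394458 → w ← -2.330000 + 0.42·2.394458 = -1.324328
x=-0.180000, w=-1.324328: f=1.502867 → w ← -1.324328 + 0.42·1.502867 = -0.693124
w(0.24) ≈ -0.6931

-0.6931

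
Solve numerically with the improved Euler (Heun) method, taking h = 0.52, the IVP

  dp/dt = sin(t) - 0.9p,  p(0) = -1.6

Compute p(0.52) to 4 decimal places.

-0.8972

Heun: k1 = f(t_n, p_n); k2 = f(t_n + h, p_n + h·k1); p_{n+1} = p_n + (h/2)·(k1 + k2).
t=0.000000, p=-1.600000:
  k1 = f(0.000000, -1.600000) = 1.440000
  k2 = f(0.520000, -0.851200) = 1.262960
  p ← -1.600000 + (0.52/2)·(1.440000 + 1.262960) = -0.897230
p(0.52) ≈ -0.8972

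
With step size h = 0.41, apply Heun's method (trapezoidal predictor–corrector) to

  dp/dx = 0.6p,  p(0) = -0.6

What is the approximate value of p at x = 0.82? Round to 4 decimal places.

-0.9773

Heun: k1 = f(x_n, p_n); k2 = f(x_n + h, p_n + h·k1); p_{n+1} = p_n + (h/2)·(k1 + k2).
x=0.000000, p=-0.600000:
  k1 = f(0.000000, -0.600000) = -0.360000
  k2 = f(0.410000, -0.747600) = -0.448560
  p ← -0.600000 + (0.41/2)·(-0.360000 + (-0.448560)) = -0.765755
x=0.410000, p=-0.765755:
  k1 = f(0.410000, -0.765755) = -0.459453
  k2 = f(0.820000, -0.954130) = -0.572478
  p ← -0.765755 + (0.41/2)·(-0.459453 + (-0.572478)) = -0.977301
p(0.82) ≈ -0.9773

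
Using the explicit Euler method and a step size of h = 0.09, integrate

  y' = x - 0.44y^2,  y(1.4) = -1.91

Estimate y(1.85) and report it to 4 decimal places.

Euler: y_{n+1} = y_n + h·f(x_n, y_n).
x=1.400000, y=-1.910000: f=-0.205164 → y ← -1.910000 + 0.09·(-0.205164) = -1.928465
x=1.490000, y=-1.928465: f=-0.146350 → y ← -1.928465 + 0.09·(-0.146350) = -1.941636
x=1.580000, y=-1.941636: f=-0.078779 → y ← -1.941636 + 0.09·(-0.078779) = -1.948726
x=1.670000, y=-1.948726: f=-0.000915 → y ← -1.948726 + 0.09·(-0.000915) = -1.948809
x=1.760000, y=-1.948809: f=0.088944 → y ← -1.948809 + 0.09·0.088944 = -1.940804
y(1.85) ≈ -1.9408

-1.9408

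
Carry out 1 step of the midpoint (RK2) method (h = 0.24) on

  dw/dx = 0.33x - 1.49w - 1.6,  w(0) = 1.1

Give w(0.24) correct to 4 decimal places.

0.4711

Midpoint: k1 = f(x_n, w_n); k2 = f(x_n + h/2, w_n + (h/2)·k1); w_{n+1} = w_n + h·k2.
x=0.000000, w=1.100000:
  k1 = f(0.000000, 1.100000) = -3.239000
  k2 = f(0.120000, 0.711320) = -2.620267
  w ← 1.100000 + 0.24·(-2.620267) = 0.471136
w(0.24) ≈ 0.4711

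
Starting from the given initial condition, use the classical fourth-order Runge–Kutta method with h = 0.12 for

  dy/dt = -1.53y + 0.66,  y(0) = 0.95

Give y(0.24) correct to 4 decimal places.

RK4: k1 = f(t_n, y_n); k2 = f(t_n + h/2, y_n + (h/2)·k1); k3 = f(t_n + h/2, y_n + (h/2)·k2); k4 = f(t_n + h, y_n + h·k3); y_{n+1} = y_n + (h/6)·(k1 + 2k2 + 2k3 + k4).
t=0.000000, y=0.950000:
  k1 = f(0.000000, 0.950000) = -0.793500
  k2 = f(0.060000, 0.902390) = -0.720657
  k3 = f(0.060000, 0.906761) = -0.727344
  k4 = f(0.120000, 0.862719) = -0.659960
  y ← 0.950000 + (0.12/6)·(k1 + 2k2 + 2k3 + k4) = 0.863011
t=0.120000, y=0.863011:
  k1 = f(0.120000, 0.863011) = -0.660407
  k2 = f(0.180000, 0.823386) = -0.599781
  k3 = f(0.180000, 0.827024) = -0.605347
  k4 = f(0.240000, 0.790369) = -0.549265
  y ← 0.863011 + (0.12/6)·(k1 + 2k2 + 2k3 + k4) = 0.790612
y(0.24) ≈ 0.7906

0.7906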